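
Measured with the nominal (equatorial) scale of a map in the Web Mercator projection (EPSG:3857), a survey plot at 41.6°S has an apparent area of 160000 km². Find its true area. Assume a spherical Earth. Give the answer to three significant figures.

89500 km²

The Mercator projection is conformal; its linear scale factor is the same in every direction and equals sec φ = 1/cos φ.
Areal scale = k² = sec²φ = 1/cos²(41.6°) = 1/0.7478² = 1.788.
True area = apparent / (areal scale) = 160000 / 1.788 ≈ 89500 km².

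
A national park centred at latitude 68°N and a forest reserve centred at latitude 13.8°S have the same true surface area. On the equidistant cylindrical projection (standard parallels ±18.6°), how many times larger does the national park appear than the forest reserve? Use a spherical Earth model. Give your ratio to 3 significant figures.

2.59

The equidistant cylindrical projection with φ₀ = 18.6° has h = 1 (meridians true) and k = cos φ₀ / cos φ along parallels.
Areal scale at 68°: h·k = 1.000 × 2.530 = 2.530.
Areal scale at 13.8°: h·k = 1.000 × 0.9759 = 0.9759.
Ratio = 2.530/0.9759 ≈ 2.59.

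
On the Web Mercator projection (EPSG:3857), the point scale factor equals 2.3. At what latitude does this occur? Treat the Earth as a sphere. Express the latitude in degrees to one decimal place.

64.2°

Mercator scale is k = sec φ = 1/cos φ.
1/cos φ = 2.3  ⇒  cos φ = 0.4348  ⇒  φ = arccos(0.4348) ≈ 64.2°.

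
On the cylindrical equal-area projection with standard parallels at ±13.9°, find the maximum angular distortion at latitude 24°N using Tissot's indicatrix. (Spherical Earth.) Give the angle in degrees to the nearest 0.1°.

7.0°

A cylindrical equal-area projection with standard parallel φ₀ has meridian scale h = cos φ / cos φ₀ and parallel scale k = cos φ₀ / cos φ (so areas are preserved, h·k = 1).
At 24°: h = 0.9411, k = 1.063; principal scales a = 1.063, b = 0.9411.
sin(ω/2) = (a − b)/(a + b) = 0.1215/2.004 = 0.06063, so ω = 2 arcsin(0.06063) ≈ 7.0°.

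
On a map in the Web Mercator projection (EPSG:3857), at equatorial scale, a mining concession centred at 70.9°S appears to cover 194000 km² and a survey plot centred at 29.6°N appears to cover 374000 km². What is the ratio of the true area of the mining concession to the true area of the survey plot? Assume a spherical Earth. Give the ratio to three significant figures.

0.0735

Since Mercator area scale is 1/cos²φ, the true area equals the apparent area multiplied by cos²φ.
True area of mining concession: 194000 × cos²(70.9°) = 194000 × 0.1071 = 20770 km².
True area of survey plot: 374000 × cos²(29.6°) = 374000 × 0.7560 = 282800 km².
Ratio = 20770 / 282800 ≈ 0.0735.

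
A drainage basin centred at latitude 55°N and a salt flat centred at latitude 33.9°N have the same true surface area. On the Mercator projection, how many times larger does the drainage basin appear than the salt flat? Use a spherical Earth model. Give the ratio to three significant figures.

2.09

Mercator is conformal with k = sec φ, so areal scale = k² = sec²φ.
At 55°: sec²(55°) = 1/0.5736² = 3.040.
At 33.9°: sec²(33.9°) = 1/0.8300² = 1.452.
Ratio = 3.040/1.452 = cos²(33.9°)/cos²(55°) ≈ 2.09.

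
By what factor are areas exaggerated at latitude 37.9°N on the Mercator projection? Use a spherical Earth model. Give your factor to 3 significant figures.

The Mercator projection is conformal; its linear scale factor is the same in every direction and equals sec φ = 1/cos φ.
Areal scale = k² = sec²φ = 1/cos²(37.9°) = 1/0.7891² = 1.606.

1.61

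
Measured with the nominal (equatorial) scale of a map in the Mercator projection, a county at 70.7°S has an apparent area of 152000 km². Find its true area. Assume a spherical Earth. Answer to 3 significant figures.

16600 km²

The Mercator projection is conformal; its linear scale factor is the same in every direction and equals sec φ = 1/cos φ.
Areal scale = k² = sec²φ = 1/cos²(70.7°) = 1/0.3305² = 9.154.
True area = apparent / (areal scale) = 152000 / 9.154 ≈ 16600 km².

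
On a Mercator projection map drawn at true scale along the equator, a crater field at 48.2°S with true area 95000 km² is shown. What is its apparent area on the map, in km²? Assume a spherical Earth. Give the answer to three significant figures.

214000 km²

For Mercator, h = k = sec φ (a conformal cylindrical projection has a single point scale, 1/cos φ).
Areal scale = k² = sec²φ = 1/cos²(48.2°) = 1/0.6665² = 2.251.
Apparent area = 95000 × 2.251 ≈ 214000 km².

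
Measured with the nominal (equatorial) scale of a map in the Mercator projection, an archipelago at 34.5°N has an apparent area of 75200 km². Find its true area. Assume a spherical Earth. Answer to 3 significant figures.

51100 km²

For Mercator, h = k = sec φ (a conformal cylindrical projection has a single point scale, 1/cos φ).
Areal scale = k² = sec²φ = 1/cos²(34.5°) = 1/0.8241² = 1.472.
True area = apparent / (areal scale) = 75200 / 1.472 ≈ 51100 km².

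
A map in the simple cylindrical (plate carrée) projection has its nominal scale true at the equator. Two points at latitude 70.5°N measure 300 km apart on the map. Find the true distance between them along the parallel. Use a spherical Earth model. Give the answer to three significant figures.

100 km

In the plate carrée (x = Rλ, y = Rφ), meridians are true-scale (h = 1) and parallels are stretched by k = sec φ.
Along the parallel at 70.5°, map distances are exaggerated by k = sec 70.5° = 2.996.
True distance = 300 / 2.996 = 300 × cos 70.5° ≈ 100 km.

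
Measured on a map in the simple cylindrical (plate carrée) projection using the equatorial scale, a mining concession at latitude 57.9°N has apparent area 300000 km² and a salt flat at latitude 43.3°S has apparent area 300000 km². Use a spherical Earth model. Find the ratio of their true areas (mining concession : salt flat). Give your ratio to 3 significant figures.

0.730

Plate carrée has h = 1 and k = sec φ, giving areal scale sec φ; true area = (apparent area) · cos φ.
True area of mining concession: 300000 × cos(57.9°) = 300000 × 0.5314 = 159400 km².
True area of salt flat: 300000 × cos(43.3°) = 300000 × 0.7278 = 218300 km².
Ratio = 159400 / 218300 ≈ 0.730.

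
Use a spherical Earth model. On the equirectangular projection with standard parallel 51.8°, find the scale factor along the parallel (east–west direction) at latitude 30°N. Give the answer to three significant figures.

In the equirectangular projection with standard parallel φ₀ = 51.8° (x = Rλ cos φ₀, y = Rφ), meridians are true-scale (h = 1) and the parallel scale is k = cos φ₀ / cos φ.
k = cos 51.8° / cos 30° = 0.6184/0.8660 = 0.7141.

0.714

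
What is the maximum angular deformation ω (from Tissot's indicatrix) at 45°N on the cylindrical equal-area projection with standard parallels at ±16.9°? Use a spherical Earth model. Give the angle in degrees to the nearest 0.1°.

A cylindrical equal-area projection with standard parallel φ₀ has meridian scale h = cos φ / cos φ₀ and parallel scale k = cos φ₀ / cos φ (so areas are preserved, h·k = 1).
At 45°: h = 0.7390, k = 1.353; principal scales a = 1.353, b = 0.7390.
sin(ω/2) = (a − b)/(a + b) = 0.6141/2.092 = 0.2935, so ω = 2 arcsin(0.2935) ≈ 34.1°.

34.1°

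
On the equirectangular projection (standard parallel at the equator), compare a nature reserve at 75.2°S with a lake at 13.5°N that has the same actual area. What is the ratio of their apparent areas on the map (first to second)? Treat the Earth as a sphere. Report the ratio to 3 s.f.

For the equirectangular projection with φ₀ = 0 (plate carrée), h = 1 along meridians and k = sec φ along parallels.
Areal scale at 75.2°: h·k = 1.000 × 3.915 = 3.915.
Areal scale at 13.5°: h·k = 1.000 × 1.028 = 1.028.
Ratio = 3.915/1.028 ≈ 3.81.

3.81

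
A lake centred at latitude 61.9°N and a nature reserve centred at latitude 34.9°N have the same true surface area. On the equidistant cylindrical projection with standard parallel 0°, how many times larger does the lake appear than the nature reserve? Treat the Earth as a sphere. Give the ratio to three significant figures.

Plate carrée maps x = Rλ, y = Rφ. The meridian scale is h = 1 and the parallel scale is k = 1/cos φ = sec φ.
Areal scale at 61.9°: h·k = 1.000 × 2.123 = 2.123.
Areal scale at 34.9°: h·k = 1.000 × 1.219 = 1.219.
Ratio = 2.123/1.219 ≈ 1.74.

1.74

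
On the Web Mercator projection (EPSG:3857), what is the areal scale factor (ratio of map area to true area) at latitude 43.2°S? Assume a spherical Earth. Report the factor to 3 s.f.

1.88

The Mercator projection is conformal; its linear scale factor is the same in every direction and equals sec φ = 1/cos φ.
Areal scale = k² = sec²φ = 1/cos²(43.2°) = 1/0.7290² = 1.882.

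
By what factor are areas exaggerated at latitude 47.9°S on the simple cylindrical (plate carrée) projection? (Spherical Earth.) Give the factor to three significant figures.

1.49

For the equirectangular projection with φ₀ = 0 (plate carrée), h = 1 along meridians and k = sec φ along parallels.
Areal scale = h·k = 1 × sec φ; at 47.9°, h = 1.000, k = 1.492, so h·k = 1.492.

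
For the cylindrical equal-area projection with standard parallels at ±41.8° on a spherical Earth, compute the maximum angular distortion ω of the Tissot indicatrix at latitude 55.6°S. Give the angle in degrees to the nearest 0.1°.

31.4°

A cylindrical equal-area projection with standard parallel φ₀ has meridian scale h = cos φ / cos φ₀ and parallel scale k = cos φ₀ / cos φ (so areas are preserved, h·k = 1).
At 55.6°: h = 0.7579, k = 1.320; principal scales a = 1.320, b = 0.7579.
sin(ω/2) = (a − b)/(a + b) = 0.5616/2.077 = 0.2704, so ω = 2 arcsin(0.2704) ≈ 31.4°.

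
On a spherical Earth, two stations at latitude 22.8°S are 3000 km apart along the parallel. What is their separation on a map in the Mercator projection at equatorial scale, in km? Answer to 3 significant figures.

Mercator is conformal, so the point scale is isotropic: h = k = sec φ = 1/cos φ.
Along the parallel, k = sec 22.8° = 1/0.9219 = 1.085.
Map distance = 3000 × 1.085 ≈ 3250 km.

3250 km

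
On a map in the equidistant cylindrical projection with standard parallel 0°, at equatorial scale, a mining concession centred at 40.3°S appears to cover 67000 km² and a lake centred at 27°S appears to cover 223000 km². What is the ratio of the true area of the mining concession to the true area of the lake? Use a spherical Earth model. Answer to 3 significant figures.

Plate carrée has h = 1 and k = sec φ, giving areal scale sec φ; true area = (apparent area) · cos φ.
True area of mining concession: 67000 × cos(40.3°) = 67000 × 0.7627 = 51100 km².
True area of lake: 223000 × cos(27°) = 223000 × 0.8910 = 198700 km².
Ratio = 51100 / 198700 ≈ 0.257.

0.257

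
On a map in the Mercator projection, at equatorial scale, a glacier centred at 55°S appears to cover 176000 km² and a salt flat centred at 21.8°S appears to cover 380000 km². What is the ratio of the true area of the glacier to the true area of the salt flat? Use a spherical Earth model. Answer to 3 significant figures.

Since Mercator area scale is 1/cos²φ, the true area equals the apparent area multiplied by cos²φ.
True area of glacier: 176000 × cos²(55°) = 176000 × 0.3290 = 57900 km².
True area of salt flat: 380000 × cos²(21.8°) = 380000 × 0.8621 = 327600 km².
Ratio = 57900 / 327600 ≈ 0.177.

0.177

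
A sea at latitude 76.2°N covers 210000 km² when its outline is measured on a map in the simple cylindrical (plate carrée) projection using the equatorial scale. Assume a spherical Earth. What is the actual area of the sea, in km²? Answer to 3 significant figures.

Plate carrée maps x = Rλ, y = Rφ. The meridian scale is h = 1 and the parallel scale is k = 1/cos φ = sec φ.
Areal scale = h·k = 1 × sec φ; at 76.2°, h = 1.000, k = 4.192, so h·k = 4.192.
True area = apparent / (areal scale) = 210000 / 4.192 ≈ 50100 km².

50100 km²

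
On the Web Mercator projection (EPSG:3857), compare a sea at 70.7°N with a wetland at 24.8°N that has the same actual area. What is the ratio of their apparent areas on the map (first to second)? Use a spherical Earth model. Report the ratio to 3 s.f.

On Mercator, area is exaggerated by sec²φ = 1/cos²φ.
At 70.7°: sec²(70.7°) = 1/0.3305² = 9.154.
At 24.8°: sec²(24.8°) = 1/0.9078² = 1.214.
Ratio = 9.154/1.214 = cos²(24.8°)/cos²(70.7°) ≈ 7.54.

7.54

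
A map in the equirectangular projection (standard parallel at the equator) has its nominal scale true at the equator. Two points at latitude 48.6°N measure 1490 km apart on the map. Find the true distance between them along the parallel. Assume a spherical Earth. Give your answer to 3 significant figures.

In the plate carrée (x = Rλ, y = Rφ), meridians are true-scale (h = 1) and parallels are stretched by k = sec φ.
Along the parallel at 48.6°, map distances are exaggerated by k = sec 48.6° = 1.512.
True distance = 1490 / 1.512 = 1490 × cos 48.6° ≈ 985 km.

985 km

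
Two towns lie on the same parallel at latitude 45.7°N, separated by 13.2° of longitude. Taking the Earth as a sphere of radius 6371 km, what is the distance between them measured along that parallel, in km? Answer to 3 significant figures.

Arc length along a parallel = R cos φ · Δλ (with Δλ in radians).
= 6371 × cos 45.7° × (13.2° × π/180) = 6371 × 0.6984 × 0.2304 ≈ 1030 km.

1030 km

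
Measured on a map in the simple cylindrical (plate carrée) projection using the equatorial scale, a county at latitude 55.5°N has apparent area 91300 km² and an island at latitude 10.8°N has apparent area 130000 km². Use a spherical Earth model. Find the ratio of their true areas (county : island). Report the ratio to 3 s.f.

0.405

On the plate carrée, areal scale = h·k = 1 × sec φ, so true area = apparent × cos φ.
True area of county: 91300 × cos(55.5°) = 91300 × 0.5664 = 51710 km².
True area of island: 130000 × cos(10.8°) = 130000 × 0.9823 = 127700 km².
Ratio = 51710 / 127700 ≈ 0.405.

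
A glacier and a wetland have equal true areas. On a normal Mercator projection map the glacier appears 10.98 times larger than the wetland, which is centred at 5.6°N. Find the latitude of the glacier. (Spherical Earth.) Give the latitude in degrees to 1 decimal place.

72.5°

On Mercator, (apparent₁)/(apparent₂) = sec²φ₁ / sec²φ₂ when true areas are equal.
cos²φ₂ / cos²φ₁ = 10.98  ⇒  cos φ₁ = cos 5.6° / √10.98 = 0.9952/3.314 = 0.3003.
φ₁ = arccos(0.3003) ≈ 72.5°.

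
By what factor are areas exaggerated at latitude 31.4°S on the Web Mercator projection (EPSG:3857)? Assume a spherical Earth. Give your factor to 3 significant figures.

1.37

For Mercator, h = k = sec φ (a conformal cylindrical projection has a single point scale, 1/cos φ).
Areal scale = k² = sec²φ = 1/cos²(31.4°) = 1/0.8536² = 1.373.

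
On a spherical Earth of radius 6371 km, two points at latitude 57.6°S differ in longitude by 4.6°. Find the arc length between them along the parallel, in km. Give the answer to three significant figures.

274 km

Arc length along a parallel = R cos φ · Δλ (with Δλ in radians).
= 6371 × cos 57.6° × (4.6° × π/180) = 6371 × 0.5358 × 0.08029 ≈ 274 km.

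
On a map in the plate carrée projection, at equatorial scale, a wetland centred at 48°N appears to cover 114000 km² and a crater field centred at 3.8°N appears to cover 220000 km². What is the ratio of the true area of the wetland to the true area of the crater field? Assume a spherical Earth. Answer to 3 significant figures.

Plate carrée has h = 1 and k = sec φ, giving areal scale sec φ; true area = (apparent area) · cos φ.
True area of wetland: 114000 × cos(48°) = 114000 × 0.6691 = 76280 km².
True area of crater field: 220000 × cos(3.8°) = 220000 × 0.9978 = 219500 km².
Ratio = 76280 / 219500 ≈ 0.347.

0.347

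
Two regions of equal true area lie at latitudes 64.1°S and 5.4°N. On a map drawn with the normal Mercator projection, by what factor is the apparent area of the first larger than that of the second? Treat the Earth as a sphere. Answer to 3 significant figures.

Mercator areal scale is sec²φ.
At 64.1°: sec²(64.1°) = 1/0.4368² = 5.241.
At 5.4°: sec²(5.4°) = 1/0.9956² = 1.009.
Ratio = 5.241/1.009 = cos²(5.4°)/cos²(64.1°) ≈ 5.19.

5.19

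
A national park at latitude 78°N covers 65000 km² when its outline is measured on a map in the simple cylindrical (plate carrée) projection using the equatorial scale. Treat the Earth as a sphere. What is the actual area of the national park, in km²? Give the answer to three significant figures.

Plate carrée maps x = Rλ, y = Rφ. The meridian scale is h = 1 and the parallel scale is k = 1/cos φ = sec φ.
Areal scale = h·k = 1 × sec φ; at 78°, h = 1.000, k = 4.810, so h·k = 4.810.
True area = apparent / (areal scale) = 65000 / 4.810 ≈ 13500 km².

13500 km²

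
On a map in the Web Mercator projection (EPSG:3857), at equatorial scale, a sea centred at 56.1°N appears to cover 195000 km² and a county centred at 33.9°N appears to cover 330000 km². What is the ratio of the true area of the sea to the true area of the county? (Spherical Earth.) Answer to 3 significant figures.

0.267

Since Mercator area scale is 1/cos²φ, the true area equals the apparent area multiplied by cos²φ.
True area of sea: 195000 × cos²(56.1°) = 195000 × 0.3111 = 60660 km².
True area of county: 330000 × cos²(33.9°) = 330000 × 0.6889 = 227300 km².
Ratio = 60660 / 227300 ≈ 0.267.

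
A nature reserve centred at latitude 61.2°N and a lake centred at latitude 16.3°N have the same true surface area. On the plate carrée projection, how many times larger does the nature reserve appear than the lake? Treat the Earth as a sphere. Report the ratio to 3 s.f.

For the equirectangular projection with φ₀ = 0 (plate carrée), h = 1 along meridians and k = sec φ along parallels.
Areal scale at 61.2°: h·k = 1.000 × 2.076 = 2.076.
Areal scale at 16.3°: h·k = 1.000 × 1.042 = 1.042.
Ratio = 2.076/1.042 ≈ 1.99.

1.99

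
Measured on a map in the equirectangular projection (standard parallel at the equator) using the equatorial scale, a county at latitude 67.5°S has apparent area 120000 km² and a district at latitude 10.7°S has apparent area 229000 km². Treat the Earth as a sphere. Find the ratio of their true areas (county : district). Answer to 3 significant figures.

Plate carrée has h = 1 and k = sec φ, giving areal scale sec φ; true area = (apparent area) · cos φ.
True area of county: 120000 × cos(67.5°) = 120000 × 0.3827 = 45920 km².
True area of district: 229000 × cos(10.7°) = 229000 × 0.9826 = 225000 km².
Ratio = 45920 / 225000 ≈ 0.204.

0.204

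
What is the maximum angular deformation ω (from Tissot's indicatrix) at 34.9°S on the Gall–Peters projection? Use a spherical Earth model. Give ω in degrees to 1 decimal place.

Gall–Peters is a cylindrical equal-area projection with standard parallels at ±45°. Cylindrical equal-area (φ₀ = 45°): h = cos φ / cos 45° along meridians, k = cos 45° / cos φ along parallels; h·k = 1.
At 34.9°: h = 1.160, k = 0.8622; principal scales a = 1.160, b = 0.8622.
sin(ω/2) = (a − b)/(a + b) = 0.2977/2.022 = 0.1472, so ω = 2 arcsin(0.1472) ≈ 16.9°.

16.9°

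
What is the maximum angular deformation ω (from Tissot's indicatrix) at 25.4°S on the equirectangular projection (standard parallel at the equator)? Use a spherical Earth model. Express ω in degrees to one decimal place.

Plate carrée maps x = Rλ, y = Rφ. The meridian scale is h = 1 and the parallel scale is k = 1/cos φ = sec φ.
At 25.4°: h = 1.000, k = 1.107; principal scales a = 1.107, b = 1.000.
sin(ω/2) = (a − b)/(a + b) = 0.1070/2.107 = 0.05079, so ω = 2 arcsin(0.05079) ≈ 5.8°.

5.8°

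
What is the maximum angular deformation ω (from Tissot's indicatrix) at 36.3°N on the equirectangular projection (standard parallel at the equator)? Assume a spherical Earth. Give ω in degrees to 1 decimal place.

Plate carrée maps x = Rλ, y = Rφ. The meridian scale is h = 1 and the parallel scale is k = 1/cos φ = sec φ.
At 36.3°: h = 1.000, k = 1.241; principal scales a = 1.241, b = 1.000.
sin(ω/2) = (a − b)/(a + b) = 0.2408/2.241 = 0.1075, so ω = 2 arcsin(0.1075) ≈ 12.3°.

12.3°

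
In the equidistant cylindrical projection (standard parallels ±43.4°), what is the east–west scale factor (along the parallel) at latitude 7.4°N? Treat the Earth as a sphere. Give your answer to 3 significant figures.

In the equirectangular projection with standard parallel φ₀ = 43.4° (x = Rλ cos φ₀, y = Rφ), meridians are true-scale (h = 1) and the parallel scale is k = cos φ₀ / cos φ.
k = cos 43.4° / cos 7.4° = 0.7266/0.9917 = 0.7327.

0.733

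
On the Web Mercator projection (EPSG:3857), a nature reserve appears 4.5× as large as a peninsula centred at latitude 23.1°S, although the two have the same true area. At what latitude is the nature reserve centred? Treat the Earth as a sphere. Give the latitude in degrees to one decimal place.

64.3°

For equal true areas on Mercator, apparent areas scale as sec²φ, so the ratio is cos²φ₂ / cos²φ₁.
cos²φ₂ / cos²φ₁ = 4.5  ⇒  cos φ₁ = cos 23.1° / √4.5 = 0.9198/2.121 = 0.4336.
φ₁ = arccos(0.4336) ≈ 64.3°.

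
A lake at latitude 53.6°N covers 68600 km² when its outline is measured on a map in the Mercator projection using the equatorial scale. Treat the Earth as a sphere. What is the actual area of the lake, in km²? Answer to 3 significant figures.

Mercator is conformal, so the point scale is isotropic: h = k = sec φ = 1/cos φ.
Areal scale = k² = sec²φ = 1/cos²(53.6°) = 1/0.5934² = 2.840.
True area = apparent / (areal scale) = 68600 / 2.840 ≈ 24200 km².

24200 km²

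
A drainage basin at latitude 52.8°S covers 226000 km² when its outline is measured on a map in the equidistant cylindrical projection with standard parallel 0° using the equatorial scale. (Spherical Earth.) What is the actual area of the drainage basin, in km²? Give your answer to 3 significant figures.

137000 km²

Plate carrée maps x = Rλ, y = Rφ. The meridian scale is h = 1 and the parallel scale is k = 1/cos φ = sec φ.
Areal scale = h·k = 1 × sec φ; at 52.8°, h = 1.000, k = 1.654, so h·k = 1.654.
True area = apparent / (areal scale) = 226000 / 1.654 ≈ 137000 km².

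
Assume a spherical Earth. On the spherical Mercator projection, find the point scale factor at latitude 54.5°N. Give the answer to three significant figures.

1.72

The Mercator projection is conformal; its linear scale factor is the same in every direction and equals sec φ = 1/cos φ.
k = 1/cos 54.5° = 1/0.5807 = 1.722.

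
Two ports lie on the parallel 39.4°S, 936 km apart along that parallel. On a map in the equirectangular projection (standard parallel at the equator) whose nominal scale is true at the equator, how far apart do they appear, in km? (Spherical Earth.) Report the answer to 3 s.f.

Plate carrée maps x = Rλ, y = Rφ. The meridian scale is h = 1 and the parallel scale is k = 1/cos φ = sec φ.
Along the parallel, k = sec 39.4° = 1/0.7727 = 1.294.
Map distance = 936 × 1.294 ≈ 1210 km.

1210 km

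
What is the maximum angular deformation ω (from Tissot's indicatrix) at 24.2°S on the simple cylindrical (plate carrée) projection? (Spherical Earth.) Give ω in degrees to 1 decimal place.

For the equirectangular projection with φ₀ = 0 (plate carrée), h = 1 along meridians and k = sec φ along parallels.
At 24.2°: h = 1.000, k = 1.096; principal scales a = 1.096, b = 1.000.
sin(ω/2) = (a − b)/(a + b) = 0.09635/2.096 = 0.04596, so ω = 2 arcsin(0.04596) ≈ 5.3°.

5.3°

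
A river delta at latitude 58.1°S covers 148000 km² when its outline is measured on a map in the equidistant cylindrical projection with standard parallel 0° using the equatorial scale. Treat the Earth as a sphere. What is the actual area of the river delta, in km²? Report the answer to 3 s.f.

78200 km²

In the plate carrée (x = Rλ, y = Rφ), meridians are true-scale (h = 1) and parallels are stretched by k = sec φ.
Areal scale = h·k = 1 × sec φ; at 58.1°, h = 1.000, k = 1.892, so h·k = 1.892.
True area = apparent / (areal scale) = 148000 / 1.892 ≈ 78200 km².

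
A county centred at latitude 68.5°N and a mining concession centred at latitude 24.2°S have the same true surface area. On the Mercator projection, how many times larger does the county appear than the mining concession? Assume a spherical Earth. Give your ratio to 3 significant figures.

Mercator areal scale is sec²φ.
At 68.5°: sec²(68.5°) = 1/0.3665² = 7.445.
At 24.2°: sec²(24.2°) = 1/0.9121² = 1.202.
Ratio = 7.445/1.202 = cos²(24.2°)/cos²(68.5°) ≈ 6.19.

6.19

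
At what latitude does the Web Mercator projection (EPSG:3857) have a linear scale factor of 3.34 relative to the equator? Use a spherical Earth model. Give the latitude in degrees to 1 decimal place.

Mercator scale is k = sec φ = 1/cos φ.
1/cos φ = 3.34  ⇒  cos φ = 0.2994  ⇒  φ = arccos(0.2994) ≈ 72.6°.

72.6°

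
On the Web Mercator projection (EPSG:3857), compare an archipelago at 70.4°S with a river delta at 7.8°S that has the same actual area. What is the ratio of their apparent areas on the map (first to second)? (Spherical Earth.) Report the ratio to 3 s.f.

8.72

Mercator areal scale is sec²φ.
At 70.4°: sec²(70.4°) = 1/0.3355² = 8.887.
At 7.8°: sec²(7.8°) = 1/0.9907² = 1.019.
Ratio = 8.887/1.019 = cos²(7.8°)/cos²(70.4°) ≈ 8.72.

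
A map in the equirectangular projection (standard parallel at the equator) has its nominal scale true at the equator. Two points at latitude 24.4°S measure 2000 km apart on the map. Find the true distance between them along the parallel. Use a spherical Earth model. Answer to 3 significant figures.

For the equirectangular projection with φ₀ = 0 (plate carrée), h = 1 along meridians and k = sec φ along parallels.
Along the parallel at 24.4°, map distances are exaggerated by k = sec 24.4° = 1.098.
True distance = 2000 / 1.098 = 2000 × cos 24.4° ≈ 1820 km.

1820 km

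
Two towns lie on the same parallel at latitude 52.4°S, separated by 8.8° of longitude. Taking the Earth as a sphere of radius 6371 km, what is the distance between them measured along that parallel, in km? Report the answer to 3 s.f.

597 km

Arc length along a parallel = R cos φ · Δλ (with Δλ in radians).
= 6371 × cos 52.4° × (8.8° × π/180) = 6371 × 0.6101 × 0.1536 ≈ 597 km.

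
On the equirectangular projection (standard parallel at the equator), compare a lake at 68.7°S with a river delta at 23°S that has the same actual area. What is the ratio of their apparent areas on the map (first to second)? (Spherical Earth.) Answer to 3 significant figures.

In the plate carrée (x = Rλ, y = Rφ), meridians are true-scale (h = 1) and parallels are stretched by k = sec φ.
Areal scale at 68.7°: h·k = 1.000 × 2.753 = 2.753.
Areal scale at 23°: h·k = 1.000 × 1.086 = 1.086.
Ratio = 2.753/1.086 ≈ 2.53.

2.53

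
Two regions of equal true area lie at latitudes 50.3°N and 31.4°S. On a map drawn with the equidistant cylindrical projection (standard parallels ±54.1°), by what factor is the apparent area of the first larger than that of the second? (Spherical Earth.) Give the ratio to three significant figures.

The equidistant cylindrical projection with φ₀ = 54.1° has h = 1 (meridians true) and k = cos φ₀ / cos φ along parallels.
Areal scale at 50.3°: h·k = 1.000 × 0.9180 = 0.9180.
Areal scale at 31.4°: h·k = 1.000 × 0.6870 = 0.6870.
Ratio = 0.9180/0.6870 ≈ 1.34.

1.34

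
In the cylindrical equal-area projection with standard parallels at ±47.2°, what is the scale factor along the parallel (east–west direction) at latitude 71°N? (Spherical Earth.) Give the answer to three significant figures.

2.09

Cylindrical equal-area (φ₀ = 47.2°): h = cos φ / cos 47.2° along meridians, k = cos 47.2° / cos φ along parallels; h·k = 1.
k = cos 47.2° / cos 71° = 0.6794/0.3256 = 2.087.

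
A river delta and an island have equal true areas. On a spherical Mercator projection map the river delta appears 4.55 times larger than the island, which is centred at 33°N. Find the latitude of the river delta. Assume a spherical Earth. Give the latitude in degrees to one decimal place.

For equal true areas on Mercator, apparent areas scale as sec²φ, so the ratio is cos²φ₂ / cos²φ₁.
cos²φ₂ / cos²φ₁ = 4.55  ⇒  cos φ₁ = cos 33° / √4.55 = 0.8387/2.133 = 0.3932.
φ₁ = arccos(0.3932) ≈ 66.8°.

66.8°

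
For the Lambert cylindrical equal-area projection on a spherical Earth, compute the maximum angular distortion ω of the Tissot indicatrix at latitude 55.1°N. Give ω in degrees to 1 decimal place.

60.9°

The Lambert cylindrical equal-area projection is the cylindrical equal-area projection with its standard parallel at the equator (φ₀ = 0). For cylindrical equal-area with standard parallel φ₀, h = cos φ / cos φ₀ and k = cos φ₀ / cos φ, so h·k = 1.
At 55.1°: h = 0.5721, k = 1.748; principal scales a = 1.748, b = 0.5721.
sin(ω/2) = (a − b)/(a + b) = 1.176/2.320 = 0.5068, so ω = 2 arcsin(0.5068) ≈ 60.9°.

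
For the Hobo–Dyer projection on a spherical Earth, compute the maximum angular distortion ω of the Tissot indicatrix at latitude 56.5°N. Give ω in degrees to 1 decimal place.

40.7°

Hobo–Dyer is a cylindrical equal-area projection with standard parallels at ±37.5°. A cylindrical equal-area projection with standard parallel φ₀ has meridian scale h = cos φ / cos φ₀ and parallel scale k = cos φ₀ / cos φ (so areas are preserved, h·k = 1).
At 56.5°: h = 0.6957, k = 1.437; principal scales a = 1.437, b = 0.6957.
sin(ω/2) = (a − b)/(a + b) = 0.7417/2.133 = 0.3477, so ω = 2 arcsin(0.3477) ≈ 40.7°.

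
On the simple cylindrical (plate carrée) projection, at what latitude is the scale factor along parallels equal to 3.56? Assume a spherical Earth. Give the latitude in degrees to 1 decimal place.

Plate carrée: h = 1, k = sec φ along parallels.
sec φ = 3.56  ⇒  cos φ = 0.2809  ⇒  φ ≈ 73.7°.

73.7°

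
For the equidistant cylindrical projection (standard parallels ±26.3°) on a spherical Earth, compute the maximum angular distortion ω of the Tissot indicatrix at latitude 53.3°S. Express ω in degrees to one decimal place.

23.1°

In the equirectangular projection with standard parallel φ₀ = 26.3° (x = Rλ cos φ₀, y = Rφ), meridians are true-scale (h = 1) and the parallel scale is k = cos φ₀ / cos φ.
At 53.3°: h = 1.000, k = 1.500; principal scales a = 1.500, b = 1.000.
sin(ω/2) = (a − b)/(a + b) = 0.5001/2.500 = 0.2000, so ω = 2 arcsin(0.2000) ≈ 23.1°.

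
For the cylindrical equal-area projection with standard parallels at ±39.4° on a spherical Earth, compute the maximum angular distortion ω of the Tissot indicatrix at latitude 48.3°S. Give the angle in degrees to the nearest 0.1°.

17.1°

For cylindrical equal-area with standard parallel φ₀, h = cos φ / cos φ₀ and k = cos φ₀ / cos φ, so h·k = 1.
At 48.3°: h = 0.8609, k = 1.162; principal scales a = 1.162, b = 0.8609.
sin(ω/2) = (a − b)/(a + b) = 0.3007/2.022 = 0.1487, so ω = 2 arcsin(0.1487) ≈ 17.1°.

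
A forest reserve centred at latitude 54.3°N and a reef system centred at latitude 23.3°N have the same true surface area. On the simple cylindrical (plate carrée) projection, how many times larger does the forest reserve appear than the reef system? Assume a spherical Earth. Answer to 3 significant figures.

1.57

Plate carrée maps x = Rλ, y = Rφ. The meridian scale is h = 1 and the parallel scale is k = 1/cos φ = sec φ.
Areal scale at 54.3°: h·k = 1.000 × 1.714 = 1.714.
Areal scale at 23.3°: h·k = 1.000 × 1.089 = 1.089.
Ratio = 1.714/1.089 ≈ 1.57.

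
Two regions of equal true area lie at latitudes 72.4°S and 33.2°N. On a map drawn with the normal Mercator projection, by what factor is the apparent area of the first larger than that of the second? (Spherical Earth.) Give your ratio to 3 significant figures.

On Mercator, area is exaggerated by sec²φ = 1/cos²φ.
At 72.4°: sec²(72.4°) = 1/0.3024² = 10.94.
At 33.2°: sec²(33.2°) = 1/0.8368² = 1.428.
Ratio = 10.94/1.428 = cos²(33.2°)/cos²(72.4°) ≈ 7.66.

7.66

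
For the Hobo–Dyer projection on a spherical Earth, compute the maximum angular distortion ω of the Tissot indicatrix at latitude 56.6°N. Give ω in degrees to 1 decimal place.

The Hobo–Dyer projection is cylindrical equal-area with φ₀ = 37.5°. A cylindrical equal-area projection with standard parallel φ₀ has meridian scale h = cos φ / cos φ₀ and parallel scale k = cos φ₀ / cos φ (so areas are preserved, h·k = 1).
At 56.6°: h = 0.6939, k = 1.441; principal scales a = 1.441, b = 0.6939.
sin(ω/2) = (a − b)/(a + b) = 0.7473/2.135 = 0.3500, so ω = 2 arcsin(0.3500) ≈ 41.0°.

41.0°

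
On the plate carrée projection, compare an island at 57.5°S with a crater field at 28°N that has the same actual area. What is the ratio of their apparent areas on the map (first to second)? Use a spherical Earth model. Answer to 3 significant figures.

In the plate carrée (x = Rλ, y = Rφ), meridians are true-scale (h = 1) and parallels are stretched by k = sec φ.
Areal scale at 57.5°: h·k = 1.000 × 1.861 = 1.861.
Areal scale at 28°: h·k = 1.000 × 1.133 = 1.133.
Ratio = 1.861/1.133 ≈ 1.64.

1.64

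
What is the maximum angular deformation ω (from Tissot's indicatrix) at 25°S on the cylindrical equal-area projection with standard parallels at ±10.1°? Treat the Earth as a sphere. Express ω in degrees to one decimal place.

9.5°

A cylindrical equal-area projection with standard parallel φ₀ has meridian scale h = cos φ / cos φ₀ and parallel scale k = cos φ₀ / cos φ (so areas are preserved, h·k = 1).
At 25°: h = 0.9206, k = 1.086; principal scales a = 1.086, b = 0.9206.
sin(ω/2) = (a − b)/(a + b) = 0.1657/2.007 = 0.08257, so ω = 2 arcsin(0.08257) ≈ 9.5°.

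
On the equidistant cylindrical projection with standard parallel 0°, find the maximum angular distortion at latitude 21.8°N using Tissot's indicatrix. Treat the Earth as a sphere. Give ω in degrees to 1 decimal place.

4.3°

For the equirectangular projection with φ₀ = 0 (plate carrée), h = 1 along meridians and k = sec φ along parallels.
At 21.8°: h = 1.000, k = 1.077; principal scales a = 1.077, b = 1.000.
sin(ω/2) = (a − b)/(a + b) = 0.07702/2.077 = 0.03708, so ω = 2 arcsin(0.03708) ≈ 4.3°.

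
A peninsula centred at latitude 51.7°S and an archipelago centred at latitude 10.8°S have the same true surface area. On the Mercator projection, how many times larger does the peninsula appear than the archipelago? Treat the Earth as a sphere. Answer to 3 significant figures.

2.51

Mercator is conformal with k = sec φ, so areal scale = k² = sec²φ.
At 51.7°: sec²(51.7°) = 1/0.6198² = 2.603.
At 10.8°: sec²(10.8°) = 1/0.9823² = 1.036.
Ratio = 2.603/1.036 = cos²(10.8°)/cos²(51.7°) ≈ 2.51.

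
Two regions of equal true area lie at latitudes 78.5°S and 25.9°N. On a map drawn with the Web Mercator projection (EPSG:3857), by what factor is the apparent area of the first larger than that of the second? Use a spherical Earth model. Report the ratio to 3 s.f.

20.4

On Mercator, area is exaggerated by sec²φ = 1/cos²φ.
At 78.5°: sec²(78.5°) = 1/0.1994² = 25.16.
At 25.9°: sec²(25.9°) = 1/0.8996² = 1.236.
Ratio = 25.16/1.236 = cos²(25.9°)/cos²(78.5°) ≈ 20.4.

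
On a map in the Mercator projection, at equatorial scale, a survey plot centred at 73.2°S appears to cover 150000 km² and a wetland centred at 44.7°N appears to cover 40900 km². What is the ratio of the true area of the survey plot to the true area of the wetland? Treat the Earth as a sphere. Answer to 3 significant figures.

0.606

Since Mercator area scale is 1/cos²φ, the true area equals the apparent area multiplied by cos²φ.
True area of survey plot: 150000 × cos²(73.2°) = 150000 × 0.08354 = 12530 km².
True area of wetland: 40900 × cos²(44.7°) = 40900 × 0.5052 = 20660 km².
Ratio = 12530 / 20660 ≈ 0.606.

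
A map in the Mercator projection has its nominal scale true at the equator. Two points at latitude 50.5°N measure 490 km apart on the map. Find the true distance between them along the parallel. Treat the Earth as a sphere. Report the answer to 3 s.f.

312 km

The Mercator projection is conformal; its linear scale factor is the same in every direction and equals sec φ = 1/cos φ.
Along the parallel at 50.5°, map distances are exaggerated by k = sec 50.5° = 1.572.
True distance = 490 / 1.572 = 490 × cos 50.5° ≈ 312 km.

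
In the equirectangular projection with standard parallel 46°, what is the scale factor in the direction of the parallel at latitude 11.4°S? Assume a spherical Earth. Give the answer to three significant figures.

With standard parallel φ₀ = 46°, the equirectangular projection gives x = Rλ cos φ₀, y = Rφ, so h = 1 and k = cos 46° / cos φ.
k = cos 46° / cos 11.4° = 0.6947/0.9803 = 0.7086.

0.709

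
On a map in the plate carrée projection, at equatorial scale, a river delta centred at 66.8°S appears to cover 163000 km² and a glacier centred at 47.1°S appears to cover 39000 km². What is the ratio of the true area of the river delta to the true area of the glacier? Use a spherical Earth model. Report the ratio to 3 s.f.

2.42

On the plate carrée, areal scale = h·k = 1 × sec φ, so true area = apparent × cos φ.
True area of river delta: 163000 × cos(66.8°) = 163000 × 0.3939 = 64210 km².
True area of glacier: 39000 × cos(47.1°) = 39000 × 0.6807 = 26550 km².
Ratio = 64210 / 26550 ≈ 2.42.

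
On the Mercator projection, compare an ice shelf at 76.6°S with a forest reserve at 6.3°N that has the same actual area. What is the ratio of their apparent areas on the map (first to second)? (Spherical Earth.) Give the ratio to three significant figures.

18.4

Mercator areal scale is sec²φ.
At 76.6°: sec²(76.6°) = 1/0.2317² = 18.62.
At 6.3°: sec²(6.3°) = 1/0.9940² = 1.012.
Ratio = 18.62/1.012 = cos²(6.3°)/cos²(76.6°) ≈ 18.4.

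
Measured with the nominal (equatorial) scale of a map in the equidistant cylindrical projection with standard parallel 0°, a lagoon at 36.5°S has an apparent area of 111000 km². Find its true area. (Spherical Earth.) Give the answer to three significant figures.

89200 km²

For the equirectangular projection with φ₀ = 0 (plate carrée), h = 1 along meridians and k = sec φ along parallels.
Areal scale = h·k = 1 × sec φ; at 36.5°, h = 1.000, k = 1.244, so h·k = 1.244.
True area = apparent / (areal scale) = 111000 / 1.244 ≈ 89200 km².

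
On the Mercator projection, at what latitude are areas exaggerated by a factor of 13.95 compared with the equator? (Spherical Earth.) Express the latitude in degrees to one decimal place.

Mercator areal scale is sec²φ.
sec²φ = 13.95  ⇒  cos²φ = 0.07168  ⇒  cos φ = 0.2677.
φ = arccos(0.2677) ≈ 74.5°.

74.5°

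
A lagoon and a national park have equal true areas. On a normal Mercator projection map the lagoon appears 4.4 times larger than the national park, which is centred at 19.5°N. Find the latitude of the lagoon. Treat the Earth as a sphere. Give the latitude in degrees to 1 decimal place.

63.3°

On Mercator, (apparent₁)/(apparent₂) = sec²φ₁ / sec²φ₂ when true areas are equal.
cos²φ₂ / cos²φ₁ = 4.4  ⇒  cos φ₁ = cos 19.5° / √4.4 = 0.9426/2.098 = 0.4494.
φ₁ = arccos(0.4494) ≈ 63.3°.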